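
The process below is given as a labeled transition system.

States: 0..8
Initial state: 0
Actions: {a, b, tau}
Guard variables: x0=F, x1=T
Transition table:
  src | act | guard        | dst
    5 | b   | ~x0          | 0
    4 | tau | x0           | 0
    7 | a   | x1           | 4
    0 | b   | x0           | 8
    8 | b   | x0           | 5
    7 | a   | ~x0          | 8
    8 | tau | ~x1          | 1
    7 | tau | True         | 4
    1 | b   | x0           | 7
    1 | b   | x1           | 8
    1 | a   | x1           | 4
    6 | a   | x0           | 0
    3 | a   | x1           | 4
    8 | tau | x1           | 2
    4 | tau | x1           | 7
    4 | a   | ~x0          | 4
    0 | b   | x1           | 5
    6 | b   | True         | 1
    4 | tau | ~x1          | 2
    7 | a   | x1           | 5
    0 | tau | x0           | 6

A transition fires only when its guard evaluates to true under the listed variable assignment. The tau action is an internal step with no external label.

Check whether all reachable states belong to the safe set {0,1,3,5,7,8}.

Inv-set: {0,1,3,5,7,8}
Reachable = {0,5}
  0: safe
  5: safe

Answer: INVARIANT HOLDS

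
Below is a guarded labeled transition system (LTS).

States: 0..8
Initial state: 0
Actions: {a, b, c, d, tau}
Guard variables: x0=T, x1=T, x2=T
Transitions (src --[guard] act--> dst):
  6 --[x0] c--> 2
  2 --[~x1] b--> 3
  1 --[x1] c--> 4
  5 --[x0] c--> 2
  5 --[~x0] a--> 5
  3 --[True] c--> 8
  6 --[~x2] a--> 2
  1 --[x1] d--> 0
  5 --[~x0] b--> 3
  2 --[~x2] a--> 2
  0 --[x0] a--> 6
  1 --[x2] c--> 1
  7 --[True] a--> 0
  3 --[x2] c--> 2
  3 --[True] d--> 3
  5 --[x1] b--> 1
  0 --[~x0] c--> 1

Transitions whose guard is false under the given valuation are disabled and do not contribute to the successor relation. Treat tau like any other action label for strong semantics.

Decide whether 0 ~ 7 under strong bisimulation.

Bisimulation quotient by refinement:
  π0 = {{0,1,2,3,4,5,6,7,8}}
  π1 = {{0,7},{1,3},{2,4,8},{5},{6}}
  π2 = {{0},{1},{2,4,8},{3},{5},{6},{7}}
Fixed point at round 3; 7 class(es).
[0]={0}  [7]={7}

Answer: NOT BISIMILAR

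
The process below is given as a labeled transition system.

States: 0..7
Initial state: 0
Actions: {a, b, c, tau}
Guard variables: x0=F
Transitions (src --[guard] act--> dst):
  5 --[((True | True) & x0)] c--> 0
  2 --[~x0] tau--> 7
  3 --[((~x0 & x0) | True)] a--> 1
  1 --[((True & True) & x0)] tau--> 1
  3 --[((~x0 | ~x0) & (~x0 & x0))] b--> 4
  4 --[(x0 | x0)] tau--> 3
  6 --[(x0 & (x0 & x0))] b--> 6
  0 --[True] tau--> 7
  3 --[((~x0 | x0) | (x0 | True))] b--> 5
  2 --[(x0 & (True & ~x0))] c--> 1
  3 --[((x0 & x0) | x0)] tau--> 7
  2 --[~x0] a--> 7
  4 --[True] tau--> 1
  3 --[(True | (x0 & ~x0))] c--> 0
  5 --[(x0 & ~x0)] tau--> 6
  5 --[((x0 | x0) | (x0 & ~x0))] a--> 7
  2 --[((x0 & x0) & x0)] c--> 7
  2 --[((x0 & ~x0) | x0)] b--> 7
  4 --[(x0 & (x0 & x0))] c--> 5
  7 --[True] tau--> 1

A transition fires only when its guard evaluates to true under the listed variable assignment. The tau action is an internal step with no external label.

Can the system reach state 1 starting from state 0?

Guard filter leaves 8 enabled edge(s).
depth 0: {0}
depth 1: {7}  cumulative {0,7}
depth 2: {1}  cumulative {0,1,7}
Reachable = {0,1,7}
Path to 1: tau·tau

Answer: REACHABLE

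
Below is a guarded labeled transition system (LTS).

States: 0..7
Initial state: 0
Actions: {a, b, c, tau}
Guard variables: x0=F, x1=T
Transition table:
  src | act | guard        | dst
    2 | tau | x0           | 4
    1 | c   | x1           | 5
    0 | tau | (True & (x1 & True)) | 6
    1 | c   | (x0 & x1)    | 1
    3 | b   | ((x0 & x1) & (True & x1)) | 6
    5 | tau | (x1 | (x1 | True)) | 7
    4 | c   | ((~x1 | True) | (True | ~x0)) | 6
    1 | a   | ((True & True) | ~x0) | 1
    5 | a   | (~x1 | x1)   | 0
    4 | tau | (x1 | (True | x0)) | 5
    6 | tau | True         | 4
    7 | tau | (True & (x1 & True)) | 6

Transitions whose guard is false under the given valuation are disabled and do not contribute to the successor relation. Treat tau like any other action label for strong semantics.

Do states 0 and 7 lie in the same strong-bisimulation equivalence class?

Answer: BISIMILAR

Analysis:
Bisimulation quotient by refinement:
  round 0: {{0,1,2,3,4,5,6,7}}
  round 1: {{0,6,7},{1},{2,3},{4},{5}}
  round 2: {{0,7},{1},{2,3},{4},{5},{6}}
stable after 3 split(s): 6 block(s)
[0]={0,7}  [7]={0,7}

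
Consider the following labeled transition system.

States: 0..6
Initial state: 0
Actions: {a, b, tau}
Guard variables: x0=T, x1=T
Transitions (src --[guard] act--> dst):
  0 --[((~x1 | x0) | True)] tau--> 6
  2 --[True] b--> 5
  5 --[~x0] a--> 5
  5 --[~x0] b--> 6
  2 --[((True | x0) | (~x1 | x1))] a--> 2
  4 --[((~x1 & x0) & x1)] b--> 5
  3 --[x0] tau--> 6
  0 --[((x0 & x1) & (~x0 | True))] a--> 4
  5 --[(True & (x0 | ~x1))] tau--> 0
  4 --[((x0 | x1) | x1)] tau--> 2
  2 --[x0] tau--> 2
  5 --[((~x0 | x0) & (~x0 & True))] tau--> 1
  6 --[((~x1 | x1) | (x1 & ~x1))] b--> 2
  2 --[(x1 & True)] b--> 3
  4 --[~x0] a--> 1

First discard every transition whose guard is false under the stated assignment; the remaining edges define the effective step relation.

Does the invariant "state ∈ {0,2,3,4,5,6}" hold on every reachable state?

Inv-set: {0,2,3,4,5,6}
R = {0,2,3,4,5,6}
  0: ok
  2: ok
  3: ok
  4: ok
  5: ok
  6: ok

Answer: INVARIANT HOLDS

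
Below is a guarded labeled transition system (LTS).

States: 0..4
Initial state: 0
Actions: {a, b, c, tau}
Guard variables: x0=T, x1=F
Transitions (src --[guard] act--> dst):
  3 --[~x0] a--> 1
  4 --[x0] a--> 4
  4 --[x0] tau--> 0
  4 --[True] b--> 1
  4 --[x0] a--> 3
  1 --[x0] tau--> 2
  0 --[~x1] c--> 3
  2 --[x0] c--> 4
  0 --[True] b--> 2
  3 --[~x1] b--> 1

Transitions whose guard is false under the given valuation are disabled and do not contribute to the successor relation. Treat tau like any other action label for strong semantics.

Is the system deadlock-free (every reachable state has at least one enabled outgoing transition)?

R = {0,1,2,3,4}
  0: b→2  c→3  [deg 2]
  1: tau→2  [deg 1]
  2: c→4  [deg 1]
  3: b→1  [deg 1]
  4: a→3  a→4  b→1  tau→0  [deg 4]

Answer: DEADLOCK-FREE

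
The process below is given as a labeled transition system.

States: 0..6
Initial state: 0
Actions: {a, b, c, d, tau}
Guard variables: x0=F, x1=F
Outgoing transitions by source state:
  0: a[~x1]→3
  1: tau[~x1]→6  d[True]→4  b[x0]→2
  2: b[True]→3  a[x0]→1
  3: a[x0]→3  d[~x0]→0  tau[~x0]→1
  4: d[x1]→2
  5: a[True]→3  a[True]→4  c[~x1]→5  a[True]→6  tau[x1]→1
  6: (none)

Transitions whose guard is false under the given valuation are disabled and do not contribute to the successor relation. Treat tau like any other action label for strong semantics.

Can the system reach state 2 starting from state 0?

Answer: UNREACHABLE

Trace:
After dropping false guards: 10 live edges.
Layer 0: {0}
Layer 1: {3}  cumulative {0,3}
Layer 2: {1}  cumulative {0,1,3}
Layer 3: {4,6}  cumulative {0,1,3,4,6}
Reachable = {0,1,3,4,6}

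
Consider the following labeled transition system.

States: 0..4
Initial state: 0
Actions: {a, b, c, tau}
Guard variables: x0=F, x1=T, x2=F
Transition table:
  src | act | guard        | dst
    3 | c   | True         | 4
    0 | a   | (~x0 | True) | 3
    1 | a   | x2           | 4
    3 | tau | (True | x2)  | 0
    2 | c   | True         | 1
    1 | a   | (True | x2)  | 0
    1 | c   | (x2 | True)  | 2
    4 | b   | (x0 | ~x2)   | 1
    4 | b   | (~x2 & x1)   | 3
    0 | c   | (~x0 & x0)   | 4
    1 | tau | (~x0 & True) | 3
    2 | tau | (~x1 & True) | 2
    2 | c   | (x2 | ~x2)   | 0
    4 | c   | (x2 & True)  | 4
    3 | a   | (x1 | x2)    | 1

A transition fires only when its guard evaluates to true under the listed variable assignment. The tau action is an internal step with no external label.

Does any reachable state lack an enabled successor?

Answer: DEADLOCK-FREE

Analysis:
R = {0,1,2,3,4}
  0: a→3  [1 out]
  1: a→0  c→2  tau→3  [3 out]
  2: c→0  c→1  [2 out]
  3: a→1  c→4  tau→0  [3 out]
  4: b→1  b→3  [2 out]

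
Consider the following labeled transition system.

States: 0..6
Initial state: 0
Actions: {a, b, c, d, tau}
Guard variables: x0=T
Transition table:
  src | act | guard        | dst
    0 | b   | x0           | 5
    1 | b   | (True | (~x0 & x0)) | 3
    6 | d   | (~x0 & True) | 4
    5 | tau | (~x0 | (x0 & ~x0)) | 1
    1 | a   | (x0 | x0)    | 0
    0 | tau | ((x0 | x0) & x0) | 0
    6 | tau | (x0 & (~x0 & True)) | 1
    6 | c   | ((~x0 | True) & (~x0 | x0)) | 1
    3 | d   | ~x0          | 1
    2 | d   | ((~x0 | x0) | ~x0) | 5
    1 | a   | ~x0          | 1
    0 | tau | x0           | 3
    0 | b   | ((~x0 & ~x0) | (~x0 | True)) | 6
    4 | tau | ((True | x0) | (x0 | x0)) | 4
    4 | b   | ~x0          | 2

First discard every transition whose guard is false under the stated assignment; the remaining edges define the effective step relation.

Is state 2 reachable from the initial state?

Answer: UNREACHABLE

Working:
9 transition(s) survive guard evaluation.
L0 = {0}
L1 = {3,5,6}  total {0,3,5,6}
L2 = {1}  total {0,1,3,5,6}
R = {0,1,3,5,6}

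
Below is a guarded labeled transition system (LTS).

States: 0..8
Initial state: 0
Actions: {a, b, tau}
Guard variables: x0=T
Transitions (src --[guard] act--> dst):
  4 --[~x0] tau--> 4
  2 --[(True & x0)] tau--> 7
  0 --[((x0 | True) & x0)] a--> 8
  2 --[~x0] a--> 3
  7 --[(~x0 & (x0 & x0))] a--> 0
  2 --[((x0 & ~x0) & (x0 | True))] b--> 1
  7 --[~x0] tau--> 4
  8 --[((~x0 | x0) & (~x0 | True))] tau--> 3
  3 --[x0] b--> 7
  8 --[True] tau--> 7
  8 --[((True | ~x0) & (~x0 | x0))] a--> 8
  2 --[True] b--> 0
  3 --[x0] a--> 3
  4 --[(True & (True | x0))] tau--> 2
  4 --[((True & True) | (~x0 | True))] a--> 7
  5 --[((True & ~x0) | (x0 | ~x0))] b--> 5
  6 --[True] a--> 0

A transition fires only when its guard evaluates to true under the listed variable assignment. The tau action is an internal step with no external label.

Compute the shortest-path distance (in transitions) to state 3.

BFS to 3:
  L0 = {0}
  L1 = {8}
  L2 = {3,7}
3 enters at depth 2; path a·tau

Answer: 2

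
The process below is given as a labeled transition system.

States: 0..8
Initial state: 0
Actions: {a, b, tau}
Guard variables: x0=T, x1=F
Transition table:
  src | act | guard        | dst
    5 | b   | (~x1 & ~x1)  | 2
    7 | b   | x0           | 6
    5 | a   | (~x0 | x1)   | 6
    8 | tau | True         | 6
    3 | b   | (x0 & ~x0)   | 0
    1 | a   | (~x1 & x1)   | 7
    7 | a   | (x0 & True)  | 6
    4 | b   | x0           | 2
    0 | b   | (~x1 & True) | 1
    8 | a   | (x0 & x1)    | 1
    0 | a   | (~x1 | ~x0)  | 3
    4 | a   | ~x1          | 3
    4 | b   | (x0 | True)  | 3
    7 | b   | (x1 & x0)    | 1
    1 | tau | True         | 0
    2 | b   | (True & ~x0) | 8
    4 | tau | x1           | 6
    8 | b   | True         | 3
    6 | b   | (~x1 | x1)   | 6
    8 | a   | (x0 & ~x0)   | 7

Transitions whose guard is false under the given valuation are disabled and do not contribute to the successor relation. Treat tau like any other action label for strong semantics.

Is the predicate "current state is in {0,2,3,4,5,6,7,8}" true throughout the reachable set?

Answer: INVARIANT VIOLATED at state 1

Analysis:
Inv-set: {0,2,3,4,5,6,7,8}
Reachable = {0,1,3}
  0: safe
  1: outside
  3: safe
reach 1 via b — violates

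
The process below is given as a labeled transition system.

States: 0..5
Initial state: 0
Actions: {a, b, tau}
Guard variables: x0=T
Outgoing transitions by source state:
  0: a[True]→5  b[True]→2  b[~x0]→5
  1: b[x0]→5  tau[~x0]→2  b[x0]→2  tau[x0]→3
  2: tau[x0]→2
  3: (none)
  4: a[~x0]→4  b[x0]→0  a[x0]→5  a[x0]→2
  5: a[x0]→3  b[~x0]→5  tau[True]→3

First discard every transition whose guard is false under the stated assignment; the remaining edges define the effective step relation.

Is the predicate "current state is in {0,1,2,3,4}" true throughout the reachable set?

Answer: INVARIANT VIOLATED at state 5

Analysis:
Allowed set {0,1,2,3,4}
R = {0,2,3,5}
  0: safe
  2: safe
  3: safe
  5: VIOLATES
reach 5 via a — violates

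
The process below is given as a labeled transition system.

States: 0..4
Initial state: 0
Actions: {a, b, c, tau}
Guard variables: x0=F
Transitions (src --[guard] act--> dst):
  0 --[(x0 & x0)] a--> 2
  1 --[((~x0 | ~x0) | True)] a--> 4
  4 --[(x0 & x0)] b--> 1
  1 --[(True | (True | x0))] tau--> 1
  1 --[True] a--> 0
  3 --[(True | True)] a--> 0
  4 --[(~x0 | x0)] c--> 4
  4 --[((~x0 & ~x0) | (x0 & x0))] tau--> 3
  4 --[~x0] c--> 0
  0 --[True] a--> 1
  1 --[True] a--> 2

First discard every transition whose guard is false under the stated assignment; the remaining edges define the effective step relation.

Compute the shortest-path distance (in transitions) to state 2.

Answer: 2

Working:
BFS to 2:
  L0 = {0}
  L1 = {1}
  L2 = {2,4}
first hit 2 at d=2 via a·a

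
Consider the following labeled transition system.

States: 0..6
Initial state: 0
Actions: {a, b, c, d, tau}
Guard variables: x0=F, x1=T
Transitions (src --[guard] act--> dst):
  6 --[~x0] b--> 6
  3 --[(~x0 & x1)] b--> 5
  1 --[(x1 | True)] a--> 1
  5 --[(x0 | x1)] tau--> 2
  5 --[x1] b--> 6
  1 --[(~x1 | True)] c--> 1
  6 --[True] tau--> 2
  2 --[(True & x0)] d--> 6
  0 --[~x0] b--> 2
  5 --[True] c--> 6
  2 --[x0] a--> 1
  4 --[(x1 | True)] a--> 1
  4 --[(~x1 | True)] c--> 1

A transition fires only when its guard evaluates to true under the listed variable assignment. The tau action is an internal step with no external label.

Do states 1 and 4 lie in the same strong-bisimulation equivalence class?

Answer: BISIMILAR

Analysis:
Refine partition for ~:
  P[0] = {{0,1,2,3,4,5,6}}
  P[1] = {{0,3},{1,4},{2},{5},{6}}
  P[2] = {{0},{1,4},{2},{3},{5},{6}}
stable after 3 split(s): 6 block(s)
class of 1: {1,4}; class of 4: {1,4}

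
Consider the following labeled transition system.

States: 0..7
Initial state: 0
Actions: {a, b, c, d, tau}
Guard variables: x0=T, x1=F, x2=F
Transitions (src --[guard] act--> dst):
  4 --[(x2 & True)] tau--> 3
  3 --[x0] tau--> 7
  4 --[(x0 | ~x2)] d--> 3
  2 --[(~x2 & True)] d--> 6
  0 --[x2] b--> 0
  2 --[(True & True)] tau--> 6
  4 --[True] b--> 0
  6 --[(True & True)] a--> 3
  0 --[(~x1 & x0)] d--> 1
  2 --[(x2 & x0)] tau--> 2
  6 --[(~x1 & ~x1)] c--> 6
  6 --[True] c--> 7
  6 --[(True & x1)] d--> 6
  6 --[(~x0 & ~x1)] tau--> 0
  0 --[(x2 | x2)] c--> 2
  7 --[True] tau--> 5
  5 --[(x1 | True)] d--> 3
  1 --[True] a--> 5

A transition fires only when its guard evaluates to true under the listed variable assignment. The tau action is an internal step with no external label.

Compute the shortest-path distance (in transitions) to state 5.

Answer: 2

Analysis:
Breadth-first toward 5:
  L0 = {0}
  L1 = {1}
  L2 = {5}
depth(5)=2, e.g. d·a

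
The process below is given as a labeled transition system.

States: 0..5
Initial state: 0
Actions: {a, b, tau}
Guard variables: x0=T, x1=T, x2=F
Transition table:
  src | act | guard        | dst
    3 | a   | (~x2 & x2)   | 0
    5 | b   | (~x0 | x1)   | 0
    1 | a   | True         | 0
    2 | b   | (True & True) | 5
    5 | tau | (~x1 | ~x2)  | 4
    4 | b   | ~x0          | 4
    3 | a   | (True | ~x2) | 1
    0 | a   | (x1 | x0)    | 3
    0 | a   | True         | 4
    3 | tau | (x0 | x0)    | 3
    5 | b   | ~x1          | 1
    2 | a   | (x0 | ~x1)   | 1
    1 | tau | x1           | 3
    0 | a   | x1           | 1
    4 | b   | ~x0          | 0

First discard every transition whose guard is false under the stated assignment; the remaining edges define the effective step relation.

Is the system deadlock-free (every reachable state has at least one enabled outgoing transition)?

R = {0,1,3,4}
  0: a→1  a→3  a→4  [3 exit(s)]
  1: a→0  tau→3  [2 exit(s)]
  3: a→1  tau→3  [2 exit(s)]
  4: ∅  [deadlock]
Path to 4: a

Answer: DEADLOCK at state 4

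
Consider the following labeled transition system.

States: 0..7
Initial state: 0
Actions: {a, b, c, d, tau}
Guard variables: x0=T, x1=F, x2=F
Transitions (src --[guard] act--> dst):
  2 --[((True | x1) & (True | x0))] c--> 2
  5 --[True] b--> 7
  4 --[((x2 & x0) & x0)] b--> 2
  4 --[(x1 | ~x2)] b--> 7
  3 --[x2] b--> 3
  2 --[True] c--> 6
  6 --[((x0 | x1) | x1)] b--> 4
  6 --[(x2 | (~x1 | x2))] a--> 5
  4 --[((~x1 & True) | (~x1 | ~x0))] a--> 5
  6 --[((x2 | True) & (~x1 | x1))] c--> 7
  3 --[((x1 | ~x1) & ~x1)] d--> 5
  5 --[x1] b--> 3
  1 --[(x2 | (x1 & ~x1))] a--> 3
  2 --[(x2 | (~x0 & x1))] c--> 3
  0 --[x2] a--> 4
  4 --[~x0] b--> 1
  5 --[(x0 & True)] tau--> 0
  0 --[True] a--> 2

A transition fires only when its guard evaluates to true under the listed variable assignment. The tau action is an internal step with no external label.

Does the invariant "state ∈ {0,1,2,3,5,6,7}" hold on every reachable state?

Allowed set {0,1,2,3,5,6,7}
Reachable = {0,2,4,5,6,7}
  0: ok
  2: ok
  4: VIOLATES
  5: ok
  6: ok
  7: ok
witness against invariant: a·c·b → 4

Answer: INVARIANT VIOLATED at state 4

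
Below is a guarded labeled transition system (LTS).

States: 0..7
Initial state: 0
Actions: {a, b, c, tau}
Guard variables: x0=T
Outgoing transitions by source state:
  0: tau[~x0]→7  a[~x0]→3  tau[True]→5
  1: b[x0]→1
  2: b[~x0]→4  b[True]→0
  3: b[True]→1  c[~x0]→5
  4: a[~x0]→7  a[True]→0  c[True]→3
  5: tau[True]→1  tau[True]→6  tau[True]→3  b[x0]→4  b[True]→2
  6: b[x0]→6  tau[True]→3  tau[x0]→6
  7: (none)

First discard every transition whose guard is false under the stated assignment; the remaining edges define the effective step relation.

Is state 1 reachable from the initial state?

Answer: REACHABLE

Analysis:
Guard filter leaves 14 enabled edge(s).
L0 = {0}
L1 = {5}  total {0,5}
L2 = {1,2,3,4,6}  total {0,1,2,3,4,5,6}
R = {0,1,2,3,4,5,6}
trace reaching 1: tau·tau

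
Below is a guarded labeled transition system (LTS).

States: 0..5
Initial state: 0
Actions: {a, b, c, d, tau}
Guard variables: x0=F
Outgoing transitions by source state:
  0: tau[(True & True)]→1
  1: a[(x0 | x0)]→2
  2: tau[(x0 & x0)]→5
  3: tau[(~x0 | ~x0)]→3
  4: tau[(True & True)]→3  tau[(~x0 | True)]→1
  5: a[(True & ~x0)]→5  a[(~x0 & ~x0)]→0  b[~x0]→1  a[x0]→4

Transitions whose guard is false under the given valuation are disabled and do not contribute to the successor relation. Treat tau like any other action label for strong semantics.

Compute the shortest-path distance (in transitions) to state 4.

Answer: UNREACHABLE

Trace:
Layered search for 4:
  depth 0: {0}
  depth 1: {1}
4 never appears.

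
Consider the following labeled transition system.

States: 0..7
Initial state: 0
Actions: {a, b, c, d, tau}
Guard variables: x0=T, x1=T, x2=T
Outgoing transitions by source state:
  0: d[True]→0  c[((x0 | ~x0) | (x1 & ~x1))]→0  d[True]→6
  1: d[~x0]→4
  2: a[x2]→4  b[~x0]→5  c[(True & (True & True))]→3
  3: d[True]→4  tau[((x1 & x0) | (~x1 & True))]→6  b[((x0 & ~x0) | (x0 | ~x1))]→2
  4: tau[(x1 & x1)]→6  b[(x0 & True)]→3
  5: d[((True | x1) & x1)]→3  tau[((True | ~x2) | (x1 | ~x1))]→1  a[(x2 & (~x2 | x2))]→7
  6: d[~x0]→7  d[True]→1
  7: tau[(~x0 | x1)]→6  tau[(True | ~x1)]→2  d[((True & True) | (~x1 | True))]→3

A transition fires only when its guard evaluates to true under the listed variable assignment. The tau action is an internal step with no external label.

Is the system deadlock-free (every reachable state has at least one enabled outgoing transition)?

Reach set: {0,1,6}
  0: c→0  d→0  d→6  [3 exit(s)]
  1: ∅  [no exit]
  6: d→1  [1 exit(s)]
Path to 1: d·d

Answer: DEADLOCK at state 1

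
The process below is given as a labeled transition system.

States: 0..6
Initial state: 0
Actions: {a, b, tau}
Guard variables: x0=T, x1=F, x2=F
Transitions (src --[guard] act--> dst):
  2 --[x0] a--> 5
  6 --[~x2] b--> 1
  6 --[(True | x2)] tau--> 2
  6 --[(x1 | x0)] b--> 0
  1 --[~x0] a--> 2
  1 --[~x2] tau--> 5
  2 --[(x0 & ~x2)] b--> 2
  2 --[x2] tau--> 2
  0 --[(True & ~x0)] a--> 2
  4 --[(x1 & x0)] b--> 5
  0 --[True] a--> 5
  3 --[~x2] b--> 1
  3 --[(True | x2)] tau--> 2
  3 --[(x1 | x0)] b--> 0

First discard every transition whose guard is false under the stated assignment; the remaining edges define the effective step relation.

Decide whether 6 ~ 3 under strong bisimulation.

Answer: BISIMILAR

Trace:
Compute ~ classes (split until stable):
  π0 = {{0,1,2,3,4,5,6}}
  π1 = {{0},{1},{2},{3,6},{4,5}}
Fixed point at round 2; 5 class(es).
[6]={3,6}  [3]={3,6}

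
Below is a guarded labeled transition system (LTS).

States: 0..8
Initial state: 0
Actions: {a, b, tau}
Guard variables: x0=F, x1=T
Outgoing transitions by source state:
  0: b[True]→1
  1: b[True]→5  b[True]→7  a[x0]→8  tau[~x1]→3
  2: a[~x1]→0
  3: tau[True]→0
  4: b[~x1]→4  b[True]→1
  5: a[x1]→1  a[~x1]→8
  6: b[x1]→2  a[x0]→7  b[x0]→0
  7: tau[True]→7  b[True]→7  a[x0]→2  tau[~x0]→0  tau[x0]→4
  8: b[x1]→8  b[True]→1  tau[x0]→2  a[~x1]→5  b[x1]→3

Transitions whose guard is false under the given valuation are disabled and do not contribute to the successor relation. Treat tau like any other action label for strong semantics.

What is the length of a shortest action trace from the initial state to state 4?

Layered search for 4:
  Layer 0: {0}
  Layer 1: {1}
  Layer 2: {5,7}
4 never appears.

Answer: UNREACHABLE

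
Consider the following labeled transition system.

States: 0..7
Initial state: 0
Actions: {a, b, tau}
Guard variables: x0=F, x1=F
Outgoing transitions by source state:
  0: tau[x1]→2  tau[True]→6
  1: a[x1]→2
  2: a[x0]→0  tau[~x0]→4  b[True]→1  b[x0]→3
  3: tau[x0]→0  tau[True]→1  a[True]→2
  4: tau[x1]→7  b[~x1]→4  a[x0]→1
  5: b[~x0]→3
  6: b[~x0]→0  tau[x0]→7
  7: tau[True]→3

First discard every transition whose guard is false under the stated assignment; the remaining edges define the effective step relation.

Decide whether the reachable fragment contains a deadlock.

Answer: DEADLOCK-FREE

Analysis:
Reachable = {0,6}
  0: tau→6  [1 exit(s)]
  6: b→0  [1 exit(s)]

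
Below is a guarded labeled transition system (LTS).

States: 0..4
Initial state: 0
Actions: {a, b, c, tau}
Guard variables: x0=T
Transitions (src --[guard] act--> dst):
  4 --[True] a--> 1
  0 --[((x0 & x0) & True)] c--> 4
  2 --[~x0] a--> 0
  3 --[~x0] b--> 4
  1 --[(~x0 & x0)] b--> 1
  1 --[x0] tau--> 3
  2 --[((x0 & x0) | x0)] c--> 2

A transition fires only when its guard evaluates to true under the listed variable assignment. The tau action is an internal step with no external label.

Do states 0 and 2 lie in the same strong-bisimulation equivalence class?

Refine partition for ~:
  P[0] = {{0,1,2,3,4}}
  P[1] = {{0,2},{1},{3},{4}}
  P[2] = {{0},{1},{2},{3},{4}}
5 equivalence class(es) (converged in 3)
class of 0: {0}; class of 2: {2}

Answer: NOT BISIMILAR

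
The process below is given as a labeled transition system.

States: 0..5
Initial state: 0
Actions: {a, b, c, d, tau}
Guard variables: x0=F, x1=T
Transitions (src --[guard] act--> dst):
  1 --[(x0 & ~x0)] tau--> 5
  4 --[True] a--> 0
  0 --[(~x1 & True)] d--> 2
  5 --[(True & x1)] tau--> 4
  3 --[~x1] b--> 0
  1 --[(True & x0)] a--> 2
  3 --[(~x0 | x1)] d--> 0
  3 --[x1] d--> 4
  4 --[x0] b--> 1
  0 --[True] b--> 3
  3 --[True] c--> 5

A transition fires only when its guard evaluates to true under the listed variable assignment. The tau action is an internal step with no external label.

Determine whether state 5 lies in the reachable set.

Guard filter leaves 6 enabled edge(s).
depth 0: {0}
depth 1: {3}  cumulative {0,3}
depth 2: {4,5}  cumulative {0,3,4,5}
R = {0,3,4,5}
Path to 5: b·c

Answer: REACHABLE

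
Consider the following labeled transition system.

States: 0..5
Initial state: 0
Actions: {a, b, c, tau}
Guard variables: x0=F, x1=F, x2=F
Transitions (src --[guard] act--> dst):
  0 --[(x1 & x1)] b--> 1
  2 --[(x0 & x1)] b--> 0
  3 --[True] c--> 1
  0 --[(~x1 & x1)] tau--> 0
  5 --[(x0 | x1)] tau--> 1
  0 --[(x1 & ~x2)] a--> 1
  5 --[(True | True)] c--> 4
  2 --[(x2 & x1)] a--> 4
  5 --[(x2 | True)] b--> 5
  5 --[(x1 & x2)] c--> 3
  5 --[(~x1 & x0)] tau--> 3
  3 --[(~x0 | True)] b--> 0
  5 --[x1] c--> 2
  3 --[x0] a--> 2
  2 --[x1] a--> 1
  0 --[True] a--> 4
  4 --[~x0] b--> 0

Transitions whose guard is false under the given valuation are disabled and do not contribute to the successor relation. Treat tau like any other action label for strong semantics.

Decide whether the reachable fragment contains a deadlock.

Reachable = {0,4}
  0: a→4  [deg 1]
  4: b→0  [deg 1]

Answer: DEADLOCK-FREE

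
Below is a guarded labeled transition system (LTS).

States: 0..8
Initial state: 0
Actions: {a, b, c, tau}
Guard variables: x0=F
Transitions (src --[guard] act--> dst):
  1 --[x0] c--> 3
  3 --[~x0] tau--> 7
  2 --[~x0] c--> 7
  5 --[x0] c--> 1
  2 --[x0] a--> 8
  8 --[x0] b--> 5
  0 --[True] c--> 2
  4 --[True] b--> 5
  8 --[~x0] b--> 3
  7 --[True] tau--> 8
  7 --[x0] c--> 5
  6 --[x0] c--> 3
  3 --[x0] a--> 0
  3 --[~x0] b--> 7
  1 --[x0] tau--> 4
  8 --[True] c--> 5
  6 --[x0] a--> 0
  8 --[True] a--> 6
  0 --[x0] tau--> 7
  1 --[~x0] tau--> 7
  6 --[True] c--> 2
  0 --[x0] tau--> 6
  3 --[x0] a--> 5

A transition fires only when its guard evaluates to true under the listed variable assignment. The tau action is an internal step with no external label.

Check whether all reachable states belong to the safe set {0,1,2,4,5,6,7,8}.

Answer: INVARIANT VIOLATED at state 3

Trace:
Allowed set {0,1,2,4,5,6,7,8}
R = {0,2,3,5,6,7,8}
  0: safe
  2: safe
  3: VIOLATES
  5: safe
  6: safe
  7: safe
  8: safe
counterexample path to 3: c·c·tau·b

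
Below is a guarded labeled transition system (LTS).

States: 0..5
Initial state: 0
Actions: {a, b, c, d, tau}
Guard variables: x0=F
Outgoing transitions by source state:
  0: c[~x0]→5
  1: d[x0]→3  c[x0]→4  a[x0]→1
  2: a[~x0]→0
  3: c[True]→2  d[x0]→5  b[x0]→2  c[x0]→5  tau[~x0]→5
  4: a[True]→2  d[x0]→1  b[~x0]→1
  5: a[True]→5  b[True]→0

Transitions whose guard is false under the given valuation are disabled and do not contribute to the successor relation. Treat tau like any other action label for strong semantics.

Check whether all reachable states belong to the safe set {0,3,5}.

Answer: INVARIANT HOLDS

Working:
Inv-set: {0,3,5}
R = {0,5}
  0: safe
  5: safe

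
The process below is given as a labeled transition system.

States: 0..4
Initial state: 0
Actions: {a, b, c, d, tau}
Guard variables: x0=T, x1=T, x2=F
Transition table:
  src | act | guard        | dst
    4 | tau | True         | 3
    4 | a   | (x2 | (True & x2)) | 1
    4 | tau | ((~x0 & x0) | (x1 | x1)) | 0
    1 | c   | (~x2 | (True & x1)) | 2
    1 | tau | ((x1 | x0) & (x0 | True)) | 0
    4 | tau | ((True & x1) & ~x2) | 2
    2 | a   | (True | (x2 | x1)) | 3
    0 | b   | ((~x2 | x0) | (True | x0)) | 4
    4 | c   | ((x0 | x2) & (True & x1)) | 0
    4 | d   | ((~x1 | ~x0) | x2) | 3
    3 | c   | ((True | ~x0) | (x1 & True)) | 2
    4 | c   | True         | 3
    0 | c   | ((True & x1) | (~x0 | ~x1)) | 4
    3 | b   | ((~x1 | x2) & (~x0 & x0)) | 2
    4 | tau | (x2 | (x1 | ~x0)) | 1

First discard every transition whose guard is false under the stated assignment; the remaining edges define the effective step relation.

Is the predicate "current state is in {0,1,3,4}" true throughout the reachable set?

Allowed set {0,1,3,4}
Reachable = {0,1,2,3,4}
  0: ✓
  1: ✓
  2: VIOLATES
  3: ✓
  4: ✓
counterexample path to 2: b·tau

Answer: INVARIANT VIOLATED at state 2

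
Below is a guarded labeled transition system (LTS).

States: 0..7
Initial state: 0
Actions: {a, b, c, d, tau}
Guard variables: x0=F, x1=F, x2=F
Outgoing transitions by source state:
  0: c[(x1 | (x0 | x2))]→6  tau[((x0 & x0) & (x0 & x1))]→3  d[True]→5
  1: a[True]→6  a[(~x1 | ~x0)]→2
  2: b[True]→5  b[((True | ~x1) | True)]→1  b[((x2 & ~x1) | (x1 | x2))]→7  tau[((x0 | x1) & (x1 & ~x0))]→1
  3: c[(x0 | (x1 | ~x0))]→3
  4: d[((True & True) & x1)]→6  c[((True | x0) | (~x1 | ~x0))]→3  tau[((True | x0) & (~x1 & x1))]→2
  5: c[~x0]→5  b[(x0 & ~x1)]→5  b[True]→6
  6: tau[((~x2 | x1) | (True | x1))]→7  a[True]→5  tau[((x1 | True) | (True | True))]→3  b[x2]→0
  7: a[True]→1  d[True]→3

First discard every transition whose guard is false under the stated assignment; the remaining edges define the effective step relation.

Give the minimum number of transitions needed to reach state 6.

Breadth-first toward 6:
  depth 0: {0}
  depth 1: {5}
  depth 2: {6}
depth(6)=2, e.g. d·b

Answer: 2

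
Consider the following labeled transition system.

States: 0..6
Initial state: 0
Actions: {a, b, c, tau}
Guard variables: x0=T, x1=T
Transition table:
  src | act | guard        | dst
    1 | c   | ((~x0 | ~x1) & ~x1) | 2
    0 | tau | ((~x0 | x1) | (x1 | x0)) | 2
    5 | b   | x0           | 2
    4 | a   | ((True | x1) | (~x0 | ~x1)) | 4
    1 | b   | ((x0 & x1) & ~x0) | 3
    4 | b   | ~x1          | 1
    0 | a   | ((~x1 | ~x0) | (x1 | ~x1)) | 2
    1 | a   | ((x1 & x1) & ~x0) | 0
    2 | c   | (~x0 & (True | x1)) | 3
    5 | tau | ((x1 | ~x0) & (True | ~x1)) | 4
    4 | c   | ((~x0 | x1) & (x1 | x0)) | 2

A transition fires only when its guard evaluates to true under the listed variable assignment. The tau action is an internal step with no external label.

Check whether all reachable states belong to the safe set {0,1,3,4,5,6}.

Safe = {0,1,3,4,5,6}
Reach set: {0,2}
  0: ✓
  2: outside
witness against invariant: tau → 2

Answer: INVARIANT VIOLATED at state 2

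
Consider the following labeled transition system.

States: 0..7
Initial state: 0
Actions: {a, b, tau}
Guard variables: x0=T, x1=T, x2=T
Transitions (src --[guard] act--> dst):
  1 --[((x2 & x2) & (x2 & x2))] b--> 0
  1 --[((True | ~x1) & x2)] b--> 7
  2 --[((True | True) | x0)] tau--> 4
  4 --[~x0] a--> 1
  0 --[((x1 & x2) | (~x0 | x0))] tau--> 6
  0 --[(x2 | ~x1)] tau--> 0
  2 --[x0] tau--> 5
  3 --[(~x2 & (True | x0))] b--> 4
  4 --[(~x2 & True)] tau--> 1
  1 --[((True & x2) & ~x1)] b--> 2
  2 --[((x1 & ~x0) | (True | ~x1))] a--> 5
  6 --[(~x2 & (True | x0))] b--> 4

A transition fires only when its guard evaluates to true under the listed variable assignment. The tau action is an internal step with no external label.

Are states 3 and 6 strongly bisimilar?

Bisimulation quotient by refinement:
  π0 = {{0,1,2,3,4,5,6,7}}
  π1 = {{0},{1},{2},{3,4,5,6,7}}
4 equivalence class(es) (converged in 2)
3∈{3,4,5,6,7}, 6∈{3,4,5,6,7}

Answer: BISIMILAR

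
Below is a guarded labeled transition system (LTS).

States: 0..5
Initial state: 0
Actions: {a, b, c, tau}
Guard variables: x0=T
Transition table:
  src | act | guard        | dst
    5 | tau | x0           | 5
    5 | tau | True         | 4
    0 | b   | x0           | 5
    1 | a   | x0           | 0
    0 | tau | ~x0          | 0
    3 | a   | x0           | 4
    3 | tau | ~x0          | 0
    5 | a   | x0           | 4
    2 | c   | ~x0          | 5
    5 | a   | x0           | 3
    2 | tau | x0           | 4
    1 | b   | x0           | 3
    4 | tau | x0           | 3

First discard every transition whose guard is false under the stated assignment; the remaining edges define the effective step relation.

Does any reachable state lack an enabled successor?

Reach set: {0,3,4,5}
  0: b→5  [1 exit(s)]
  3: a→4  [1 exit(s)]
  4: tau→3  [1 exit(s)]
  5: a→3  a→4  tau→4  tau→5  [4 exit(s)]

Answer: DEADLOCK-FREE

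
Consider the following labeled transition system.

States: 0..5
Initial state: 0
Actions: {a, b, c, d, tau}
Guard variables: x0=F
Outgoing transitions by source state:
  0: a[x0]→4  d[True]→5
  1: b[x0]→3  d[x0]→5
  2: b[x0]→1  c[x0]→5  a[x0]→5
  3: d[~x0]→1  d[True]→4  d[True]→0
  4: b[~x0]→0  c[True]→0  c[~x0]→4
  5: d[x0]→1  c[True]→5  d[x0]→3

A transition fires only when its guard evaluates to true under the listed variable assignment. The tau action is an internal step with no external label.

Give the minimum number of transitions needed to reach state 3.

BFS to 3:
  Layer 0: {0}
  Layer 1: {5}
3 never appears.

Answer: UNREACHABLE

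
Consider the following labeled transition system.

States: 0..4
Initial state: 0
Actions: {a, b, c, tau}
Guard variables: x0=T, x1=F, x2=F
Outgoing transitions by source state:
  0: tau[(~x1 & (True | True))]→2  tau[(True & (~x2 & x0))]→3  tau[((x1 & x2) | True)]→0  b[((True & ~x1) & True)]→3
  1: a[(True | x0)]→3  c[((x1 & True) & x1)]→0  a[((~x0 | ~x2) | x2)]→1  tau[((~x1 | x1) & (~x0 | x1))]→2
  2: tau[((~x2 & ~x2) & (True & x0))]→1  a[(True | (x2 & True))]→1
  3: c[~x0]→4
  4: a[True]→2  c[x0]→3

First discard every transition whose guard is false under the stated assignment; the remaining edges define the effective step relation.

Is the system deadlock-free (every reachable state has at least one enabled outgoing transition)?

Reachable = {0,1,2,3}
  0: b→3  tau→0  tau→2  tau→3  [4 exit(s)]
  1: a→1  a→3  [2 exit(s)]
  2: a→1  tau→1  [2 exit(s)]
  3: ∅  [STUCK]
trace reaching 3: tau

Answer: DEADLOCK at state 3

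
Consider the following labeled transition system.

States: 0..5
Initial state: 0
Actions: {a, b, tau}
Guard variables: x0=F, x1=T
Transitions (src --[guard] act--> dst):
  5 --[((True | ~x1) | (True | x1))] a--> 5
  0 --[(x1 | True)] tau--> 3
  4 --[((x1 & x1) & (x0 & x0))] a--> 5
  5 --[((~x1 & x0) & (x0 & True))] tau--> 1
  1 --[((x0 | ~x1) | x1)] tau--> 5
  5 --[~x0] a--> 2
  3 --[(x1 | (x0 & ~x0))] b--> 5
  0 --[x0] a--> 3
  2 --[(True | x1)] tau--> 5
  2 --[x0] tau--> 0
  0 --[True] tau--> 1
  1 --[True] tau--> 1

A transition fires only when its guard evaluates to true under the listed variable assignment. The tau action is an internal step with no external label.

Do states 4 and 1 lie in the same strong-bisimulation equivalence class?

Refine partition for ~:
  round 0: {{0,1,2,3,4,5}}
  round 1: {{0,1,2},{3},{4},{5}}
  round 2: {{0},{1},{2},{3},{4},{5}}
6 equivalence class(es) (converged in 3)
4∈{4}, 1∈{1}

Answer: NOT BISIMILAR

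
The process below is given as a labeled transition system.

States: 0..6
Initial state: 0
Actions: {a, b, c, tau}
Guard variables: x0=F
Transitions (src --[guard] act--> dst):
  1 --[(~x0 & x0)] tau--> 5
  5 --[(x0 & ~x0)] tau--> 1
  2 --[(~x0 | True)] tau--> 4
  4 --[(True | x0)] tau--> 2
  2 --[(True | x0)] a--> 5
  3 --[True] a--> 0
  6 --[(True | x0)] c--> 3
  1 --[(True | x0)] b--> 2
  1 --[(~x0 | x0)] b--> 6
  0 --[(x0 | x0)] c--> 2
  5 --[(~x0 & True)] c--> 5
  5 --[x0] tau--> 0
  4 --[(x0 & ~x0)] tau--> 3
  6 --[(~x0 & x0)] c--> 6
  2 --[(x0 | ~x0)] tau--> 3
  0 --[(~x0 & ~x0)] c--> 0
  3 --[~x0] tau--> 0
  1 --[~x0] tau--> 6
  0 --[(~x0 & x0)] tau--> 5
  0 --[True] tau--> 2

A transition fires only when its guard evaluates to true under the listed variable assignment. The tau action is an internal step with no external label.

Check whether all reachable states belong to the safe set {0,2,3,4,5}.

Safe = {0,2,3,4,5}
Reachable = {0,2,3,4,5}
  0: ok
  2: ok
  3: ok
  4: ok
  5: ok

Answer: INVARIANT HOLDS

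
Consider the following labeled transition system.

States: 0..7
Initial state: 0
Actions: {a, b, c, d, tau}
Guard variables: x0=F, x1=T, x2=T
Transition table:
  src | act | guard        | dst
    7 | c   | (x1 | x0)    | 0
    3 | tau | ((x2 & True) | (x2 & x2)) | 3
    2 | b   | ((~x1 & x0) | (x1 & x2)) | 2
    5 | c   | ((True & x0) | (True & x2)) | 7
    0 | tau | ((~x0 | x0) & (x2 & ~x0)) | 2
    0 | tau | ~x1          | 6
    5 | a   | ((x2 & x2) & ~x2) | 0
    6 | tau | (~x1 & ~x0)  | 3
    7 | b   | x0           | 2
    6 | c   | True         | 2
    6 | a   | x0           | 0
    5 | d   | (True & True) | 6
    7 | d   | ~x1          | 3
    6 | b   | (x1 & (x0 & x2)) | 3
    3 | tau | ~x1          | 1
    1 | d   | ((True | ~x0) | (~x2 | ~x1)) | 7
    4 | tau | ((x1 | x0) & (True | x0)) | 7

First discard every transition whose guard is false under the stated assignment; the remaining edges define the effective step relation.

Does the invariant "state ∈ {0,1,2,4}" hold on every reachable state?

Allowed set {0,1,2,4}
Reachable = {0,2}
  0: ✓
  2: ✓

Answer: INVARIANT HOLDS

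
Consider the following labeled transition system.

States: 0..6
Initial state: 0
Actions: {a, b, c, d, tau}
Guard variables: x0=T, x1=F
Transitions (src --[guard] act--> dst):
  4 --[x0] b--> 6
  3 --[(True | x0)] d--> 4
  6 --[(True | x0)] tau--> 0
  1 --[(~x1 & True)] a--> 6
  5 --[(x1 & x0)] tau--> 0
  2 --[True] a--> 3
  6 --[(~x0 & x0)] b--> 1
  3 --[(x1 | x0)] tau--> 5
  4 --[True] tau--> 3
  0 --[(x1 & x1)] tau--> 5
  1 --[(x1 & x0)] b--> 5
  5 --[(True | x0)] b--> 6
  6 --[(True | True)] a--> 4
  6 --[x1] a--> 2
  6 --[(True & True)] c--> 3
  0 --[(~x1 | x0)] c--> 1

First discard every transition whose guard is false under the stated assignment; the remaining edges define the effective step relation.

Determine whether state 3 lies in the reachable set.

Answer: REACHABLE

Trace:
Guard filter leaves 11 enabled edge(s).
Layer 0: {0}
Layer 1: {1}  cumulative {0,1}
Layer 2: {6}  cumulative {0,1,6}
Layer 3: {3,4}  cumulative {0,1,3,4,6}
Layer 4: {5}  cumulative {0,1,3,4,5,6}
Reach set: {0,1,3,4,5,6}
Path to 3: c·a·c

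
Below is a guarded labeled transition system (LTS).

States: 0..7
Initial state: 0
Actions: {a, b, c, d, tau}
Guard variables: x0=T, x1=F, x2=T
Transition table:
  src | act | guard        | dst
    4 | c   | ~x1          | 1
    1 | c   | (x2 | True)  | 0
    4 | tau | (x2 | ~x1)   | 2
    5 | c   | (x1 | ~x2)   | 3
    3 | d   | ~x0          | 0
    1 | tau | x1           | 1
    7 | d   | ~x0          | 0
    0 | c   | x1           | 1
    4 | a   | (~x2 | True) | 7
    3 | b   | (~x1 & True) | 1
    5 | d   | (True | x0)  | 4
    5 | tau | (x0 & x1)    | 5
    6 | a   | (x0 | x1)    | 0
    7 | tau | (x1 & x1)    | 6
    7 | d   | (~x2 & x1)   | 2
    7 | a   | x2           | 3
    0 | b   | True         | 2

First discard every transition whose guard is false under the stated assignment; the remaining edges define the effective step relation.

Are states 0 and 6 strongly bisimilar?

Answer: NOT BISIMILAR

Analysis:
Refine partition for ~:
  P[0] = {{0,1,2,3,4,5,6,7}}
  P[1] = {{0,3},{1},{2},{4},{5},{6,7}}
  P[2] = {{0},{1},{2},{3},{4},{5},{6,7}}
  P[3] = {{0},{1},{2},{3},{4},{5},{6},{7}}
stable after 4 split(s): 8 block(s)
0∈{0}, 6∈{6}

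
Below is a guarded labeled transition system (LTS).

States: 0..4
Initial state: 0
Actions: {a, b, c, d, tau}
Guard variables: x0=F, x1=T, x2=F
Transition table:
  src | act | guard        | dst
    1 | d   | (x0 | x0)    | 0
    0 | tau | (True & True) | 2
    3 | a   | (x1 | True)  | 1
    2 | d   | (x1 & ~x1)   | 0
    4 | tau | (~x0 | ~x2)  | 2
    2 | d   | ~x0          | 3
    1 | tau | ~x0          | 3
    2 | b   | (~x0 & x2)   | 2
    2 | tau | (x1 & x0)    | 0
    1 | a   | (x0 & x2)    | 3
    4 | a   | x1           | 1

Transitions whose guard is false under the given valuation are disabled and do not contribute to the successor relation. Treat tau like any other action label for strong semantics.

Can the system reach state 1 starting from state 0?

Answer: REACHABLE

Trace:
After dropping false guards: 6 live edges.
depth 0: {0}
depth 1: {2}  now seen {0,2}
depth 2: {3}  now seen {0,2,3}
depth 3: {1}  now seen {0,1,2,3}
R = {0,1,2,3}
witness 1: tau·d·a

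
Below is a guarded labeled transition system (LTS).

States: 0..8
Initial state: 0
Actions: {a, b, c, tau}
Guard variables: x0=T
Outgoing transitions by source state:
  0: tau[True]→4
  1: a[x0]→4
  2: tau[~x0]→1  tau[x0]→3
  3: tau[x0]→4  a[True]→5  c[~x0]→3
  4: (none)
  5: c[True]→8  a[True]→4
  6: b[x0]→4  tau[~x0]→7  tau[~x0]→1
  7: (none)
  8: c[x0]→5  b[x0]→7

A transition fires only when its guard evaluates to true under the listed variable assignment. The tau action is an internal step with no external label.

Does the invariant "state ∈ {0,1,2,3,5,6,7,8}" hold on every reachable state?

Answer: INVARIANT VIOLATED at state 4

Working:
Safe = {0,1,2,3,5,6,7,8}
R = {0,4}
  0: ✓
  4: VIOLATES
counterexample path to 4: tau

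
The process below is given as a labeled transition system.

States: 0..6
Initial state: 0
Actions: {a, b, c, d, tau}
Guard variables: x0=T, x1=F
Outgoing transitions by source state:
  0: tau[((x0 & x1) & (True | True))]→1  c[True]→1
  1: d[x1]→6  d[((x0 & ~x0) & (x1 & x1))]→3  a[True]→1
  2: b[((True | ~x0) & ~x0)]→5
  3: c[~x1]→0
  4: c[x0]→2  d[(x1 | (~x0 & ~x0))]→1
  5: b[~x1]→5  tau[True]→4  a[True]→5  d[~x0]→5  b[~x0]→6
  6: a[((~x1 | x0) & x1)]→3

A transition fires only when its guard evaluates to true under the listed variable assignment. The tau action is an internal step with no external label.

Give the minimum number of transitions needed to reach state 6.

BFS to 6:
  Layer 0: {0}
  Layer 1: {1}
6 never appears.

Answer: UNREACHABLE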